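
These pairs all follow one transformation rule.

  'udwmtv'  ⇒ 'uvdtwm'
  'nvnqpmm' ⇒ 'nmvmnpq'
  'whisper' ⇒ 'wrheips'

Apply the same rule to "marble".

mealrb

Each output is the input with this applied: take characters alternately from the front and the back (1st, last, 2nd, 2nd-last, ...).
"marble" → "mealrb".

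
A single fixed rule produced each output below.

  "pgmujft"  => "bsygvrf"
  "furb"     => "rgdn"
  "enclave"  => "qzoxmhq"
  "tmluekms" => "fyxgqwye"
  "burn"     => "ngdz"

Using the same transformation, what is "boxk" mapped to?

najw

The pattern: shift every letter 12 places forward in the alphabet (wrapping around).
On "boxk" that produces "najw".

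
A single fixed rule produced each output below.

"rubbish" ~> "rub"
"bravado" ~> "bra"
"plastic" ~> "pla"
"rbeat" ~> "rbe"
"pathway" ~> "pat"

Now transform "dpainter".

In each case the input is transformed by: keep only the first 3 characters.
On "dpainter" that produces "dpa".

dpa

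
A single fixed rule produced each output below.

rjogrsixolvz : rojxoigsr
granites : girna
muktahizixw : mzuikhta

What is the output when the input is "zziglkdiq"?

Looking at the pairs, the operation is to delete the last 3 characters, then take characters alternately from the front and the back (1st, last, 2nd, 2nd-last, ...).
Working it through for "zziglkdiq": intermediate "zziglk", final "zkzlig".

zkzlig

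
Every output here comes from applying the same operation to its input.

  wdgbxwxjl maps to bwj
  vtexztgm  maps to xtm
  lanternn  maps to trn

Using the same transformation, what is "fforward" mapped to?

Rule — delete the first 2 characters, then keep every other character starting from the second (positions 2nd, 4th, 6th, ...).
Applying that to "fforward" gives "rad".

rad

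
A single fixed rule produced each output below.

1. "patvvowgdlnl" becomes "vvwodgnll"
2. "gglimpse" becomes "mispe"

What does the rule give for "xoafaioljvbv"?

The transformation: delete the first 3 characters, then swap each adjacent pair of characters (1↔2, 3↔4, ...).
Applying both steps to "xoafaioljvbv": "faioljvbv", then "afoijlbvv".

afoijlbvv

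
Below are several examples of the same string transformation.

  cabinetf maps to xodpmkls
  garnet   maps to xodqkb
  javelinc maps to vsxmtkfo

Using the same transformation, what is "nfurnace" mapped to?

xkmoxpeb

Rule — shift every letter 10 places forward in the alphabet (wrapping around), then swap the front and back halves of the string.
Starting from "nfurnace": after the first operation, "xpebxkmo"; after the second, "xkmoxpeb".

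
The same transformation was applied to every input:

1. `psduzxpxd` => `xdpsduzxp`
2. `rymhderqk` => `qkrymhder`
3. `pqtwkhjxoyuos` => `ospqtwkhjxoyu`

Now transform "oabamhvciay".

ayoabamhvci

The pattern: move the last 2 characters to the front (rotate right by 2).
So "oabamhvciay" becomes "ayoabamhvci".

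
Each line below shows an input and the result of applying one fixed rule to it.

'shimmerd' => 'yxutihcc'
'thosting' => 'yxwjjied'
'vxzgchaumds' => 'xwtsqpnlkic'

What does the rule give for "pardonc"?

The transformation: shift every letter 10 places backward in the alphabet (wrapping around), then sort the characters into reverse alphabetical order.
For "pardonc", step one produces "fqhteds"; step two turns that into "tsqhfed".

tsqhfed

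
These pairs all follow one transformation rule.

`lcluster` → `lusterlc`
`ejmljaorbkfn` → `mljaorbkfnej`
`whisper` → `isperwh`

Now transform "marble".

Looking at the pairs, the operation is to move the first 2 characters to the end (rotate left by 2).
On "marble" that produces "rblema".

rblema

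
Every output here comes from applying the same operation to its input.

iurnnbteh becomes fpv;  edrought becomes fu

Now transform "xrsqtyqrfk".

gmt

Each output is the input with this applied: shift every letter 12 places backward in the alphabet (wrapping around), then keep one character in every 3, starting at position 3 (positions 3rd, 6th, 9th, ...).
"xrsqtyqrfk" → "lfgehmefty" → "gmt".
(Check on "edrought": → "srfciuvh" → "fu" ✓)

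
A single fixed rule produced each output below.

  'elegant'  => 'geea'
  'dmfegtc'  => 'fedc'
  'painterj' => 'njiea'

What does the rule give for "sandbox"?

ndba

The rule is to sort the characters into reverse alphabetical order, then delete the first 3 characters.
Working it through for "sandbox": intermediate "xsondba", final "ndba".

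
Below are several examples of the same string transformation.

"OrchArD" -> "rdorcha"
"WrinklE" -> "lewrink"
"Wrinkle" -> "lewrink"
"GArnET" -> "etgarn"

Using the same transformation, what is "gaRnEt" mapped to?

etgarn

The pattern: move the last 2 characters to the front (rotate right by 2), then convert every letter to lowercase.
On "gaRnEt": the first step gives "EtgaRn", and the second then gives "etgarn".
(Check on "WrinklE": → "lEWrink" → "lewrink" ✓)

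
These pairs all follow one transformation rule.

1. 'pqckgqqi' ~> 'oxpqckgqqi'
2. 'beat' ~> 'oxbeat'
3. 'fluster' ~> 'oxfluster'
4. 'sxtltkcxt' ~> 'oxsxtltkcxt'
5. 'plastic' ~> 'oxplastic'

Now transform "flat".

Rule — prepend "ox".
For "flat" the result is "oxflat".

oxflat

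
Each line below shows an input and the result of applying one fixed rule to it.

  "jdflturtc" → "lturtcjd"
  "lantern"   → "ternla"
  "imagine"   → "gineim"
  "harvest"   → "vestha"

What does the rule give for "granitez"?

Looking at the pairs, the operation is to move the first 3 characters to the end (rotate left by 3), then delete the last character.
Working it through for "granitez": intermediate "nitezgra", final "nitezgr".
(Check on "jdflturtc": → "lturtcjdf" → "lturtcjd" ✓)

nitezgr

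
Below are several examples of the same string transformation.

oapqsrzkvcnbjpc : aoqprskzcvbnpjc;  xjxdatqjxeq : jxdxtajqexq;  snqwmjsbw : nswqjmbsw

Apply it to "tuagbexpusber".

utgaebpxsuebr

Each output is the input with this applied: swap each adjacent pair of characters (1↔2, 3↔4, ...).
On "tuagbexpusber" that produces "utgaebpxsuebr".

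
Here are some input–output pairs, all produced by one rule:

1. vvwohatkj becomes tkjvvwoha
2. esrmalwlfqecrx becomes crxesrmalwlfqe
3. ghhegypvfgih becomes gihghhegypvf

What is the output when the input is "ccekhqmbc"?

mbcccekhq

The pattern: move the last 3 characters to the front (rotate right by 3).
Applying that to "ccekhqmbc" gives "mbcccekhq".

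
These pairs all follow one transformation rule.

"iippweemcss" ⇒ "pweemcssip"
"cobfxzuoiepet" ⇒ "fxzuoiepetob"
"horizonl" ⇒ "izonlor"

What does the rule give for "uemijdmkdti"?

ijdmkdtiem

Each output is the input with this applied: delete the first character, then move the first 2 characters to the end (rotate left by 2).
For "uemijdmkdti", step one produces "emijdmkdti"; step two turns that into "ijdmkdtiem".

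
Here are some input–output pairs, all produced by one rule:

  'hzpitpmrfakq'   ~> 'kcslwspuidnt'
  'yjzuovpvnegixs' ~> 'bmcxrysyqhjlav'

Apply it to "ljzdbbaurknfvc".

Rule — shift every letter 3 places forward in the alphabet (wrapping around).
"ljzdbbaurknfvc" → "omcgeedxunqiyf".

omcgeedxunqiyf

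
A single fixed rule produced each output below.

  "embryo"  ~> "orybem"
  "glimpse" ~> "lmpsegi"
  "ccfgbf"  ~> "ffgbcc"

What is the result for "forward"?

orrwadf

The rule is to sort the characters into alphabetical order, then move the first 3 characters to the end (rotate left by 3).
Working it through for "forward": intermediate "adforrw", final "orrwadf".
(Check on "embryo": → "bemory" → "orybem" ✓)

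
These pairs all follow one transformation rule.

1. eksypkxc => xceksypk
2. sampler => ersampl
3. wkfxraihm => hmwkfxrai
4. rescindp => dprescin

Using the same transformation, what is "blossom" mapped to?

Looking at the pairs, the operation is to move the last 2 characters to the front (rotate right by 2).
For "blossom" the result is "ombloss".

ombloss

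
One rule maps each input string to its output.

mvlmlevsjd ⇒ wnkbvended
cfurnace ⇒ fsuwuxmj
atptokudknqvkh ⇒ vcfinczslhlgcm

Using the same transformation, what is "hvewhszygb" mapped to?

The rule is to shift every letter 8 places backward in the alphabet (wrapping around), then swap the front and back halves of the string.
Applying both steps to "hvewhszygb": "znwozkrqyt", then "krqytznwoz".

krqytznwoz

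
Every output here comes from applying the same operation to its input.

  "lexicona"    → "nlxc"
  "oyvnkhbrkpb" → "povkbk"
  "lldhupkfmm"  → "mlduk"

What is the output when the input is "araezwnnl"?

The rule is to move the last 2 characters to the front (rotate right by 2), then keep every other character starting from the first (positions 1st, 3rd, 5th, ...).
Applying that to "araezwnnl" gives "naazn".

naazn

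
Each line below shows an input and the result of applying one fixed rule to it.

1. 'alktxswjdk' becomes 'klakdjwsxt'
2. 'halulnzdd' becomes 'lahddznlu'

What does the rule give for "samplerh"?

The rule is to reverse the string, then move the last 3 characters to the front (rotate right by 3).
Working it through for "samplerh": intermediate "hrelpmas", final "mashrelp".

mashrelp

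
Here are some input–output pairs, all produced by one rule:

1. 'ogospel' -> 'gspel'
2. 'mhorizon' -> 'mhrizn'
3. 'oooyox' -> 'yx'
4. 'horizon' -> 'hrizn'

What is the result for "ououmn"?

The rule is to remove every "o".
So "ououmn" becomes "uumn".

uumn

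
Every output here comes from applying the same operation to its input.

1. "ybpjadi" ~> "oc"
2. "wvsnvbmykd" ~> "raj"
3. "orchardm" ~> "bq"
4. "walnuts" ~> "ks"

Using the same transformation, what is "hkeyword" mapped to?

Each output is the input with this applied: shift every letter 1 place backward in the alphabet (wrapping around), then keep one character in every 3, starting at position 3 (positions 3rd, 6th, 9th, ...).
Working it through for "hkeyword": intermediate "gjdxvnqc", final "dn".

dn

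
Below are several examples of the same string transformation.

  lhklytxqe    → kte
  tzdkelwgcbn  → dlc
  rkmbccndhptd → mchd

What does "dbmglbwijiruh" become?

Each output is the input with this applied: keep one character in every 3, starting at position 3 (positions 3rd, 6th, 9th, ...).
On "dbmglbwijiruh" that produces "mbju".

mbju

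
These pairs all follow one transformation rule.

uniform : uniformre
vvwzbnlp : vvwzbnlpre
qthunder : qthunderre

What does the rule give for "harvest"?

harvestre

The rule is to append "re".
Applying that to "harvest" gives "harvestre".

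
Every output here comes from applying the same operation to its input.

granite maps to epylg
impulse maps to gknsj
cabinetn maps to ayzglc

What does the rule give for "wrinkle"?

The transformation: shift every letter 2 places backward in the alphabet (wrapping around), then delete the last 2 characters.
On "wrinkle" that produces "upgli".

upgli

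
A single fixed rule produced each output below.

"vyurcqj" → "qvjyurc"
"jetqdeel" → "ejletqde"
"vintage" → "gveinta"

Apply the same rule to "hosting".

Rule — swap the first and last characters, then move the last 2 characters to the front (rotate right by 2).
On "hosting" that produces "nhgosti".

nhgosti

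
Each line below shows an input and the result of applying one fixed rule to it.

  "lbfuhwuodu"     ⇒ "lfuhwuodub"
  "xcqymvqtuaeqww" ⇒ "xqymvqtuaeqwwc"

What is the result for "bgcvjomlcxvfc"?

bcvjomlcxvfcg

Each output is the input with this applied: move the first character to the end, then swap the first and last characters.
Applying both steps to "bgcvjomlcxvfc": "gcvjomlcxvfcb", then "bcvjomlcxvfcg".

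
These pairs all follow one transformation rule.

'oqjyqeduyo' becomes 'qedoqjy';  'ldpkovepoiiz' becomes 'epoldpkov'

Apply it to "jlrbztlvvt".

ztljlrb

The rule is to delete the last 3 characters, then move the last 3 characters to the front (rotate right by 3).
For "jlrbztlvvt", step one produces "jlrbztl"; step two turns that into "ztljlrb".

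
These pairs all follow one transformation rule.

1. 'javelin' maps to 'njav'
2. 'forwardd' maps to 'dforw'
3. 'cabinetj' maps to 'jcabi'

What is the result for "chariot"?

tcha

The rule is to move the last character to the front, then delete the last 3 characters.
"chariot" → "tchario" → "tcha".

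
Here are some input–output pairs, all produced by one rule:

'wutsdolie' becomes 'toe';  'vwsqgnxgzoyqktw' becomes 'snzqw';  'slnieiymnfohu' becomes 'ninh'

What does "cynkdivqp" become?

The transformation: keep one character in every 3, starting at position 3 (positions 3rd, 6th, 9th, ...).
On "cynkdivqp" that produces "nip".

nip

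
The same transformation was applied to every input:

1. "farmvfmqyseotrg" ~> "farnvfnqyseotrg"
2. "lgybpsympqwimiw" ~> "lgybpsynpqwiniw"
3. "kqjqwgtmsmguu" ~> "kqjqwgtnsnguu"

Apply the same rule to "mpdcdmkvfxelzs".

npdcdnkvfxelzs

The pattern: replace every "m" with "n".
"mpdcdmkvfxelzs" → "npdcdnkvfxelzs".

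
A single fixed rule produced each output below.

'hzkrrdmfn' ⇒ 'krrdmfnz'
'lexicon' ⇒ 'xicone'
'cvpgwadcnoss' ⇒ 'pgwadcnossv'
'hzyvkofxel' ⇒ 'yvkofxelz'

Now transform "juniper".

niperu

In each case the input is transformed by: delete the first character, then move the first character to the end.
"juniper" → "uniper" → "niperu".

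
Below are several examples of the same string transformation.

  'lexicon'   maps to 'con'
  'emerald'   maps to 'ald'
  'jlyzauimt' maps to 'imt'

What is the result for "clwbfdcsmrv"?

Each output is the input with this applied: keep only the last 3 characters.
Applying that to "clwbfdcsmrv" gives "mrv".

mrv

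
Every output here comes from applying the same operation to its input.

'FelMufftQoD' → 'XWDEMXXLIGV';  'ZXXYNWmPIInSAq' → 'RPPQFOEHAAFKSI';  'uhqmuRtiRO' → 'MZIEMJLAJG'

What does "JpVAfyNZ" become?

The rule is to shift every letter 8 places backward in the alphabet (wrapping around), then convert every letter to uppercase.
So "JpVAfyNZ" becomes "BHNSXQFR".
(Check on "uhqmuRtiRO": → "mziemJlaJG" → "MZIEMJLAJG" ✓)

BHNSXQFR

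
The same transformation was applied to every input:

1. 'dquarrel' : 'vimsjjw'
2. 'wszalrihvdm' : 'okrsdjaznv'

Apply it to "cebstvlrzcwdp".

uwtklndjruov

In each case the input is transformed by: shift every letter 8 places backward in the alphabet (wrapping around), then delete the last character.
Starting from "cebstvlrzcwdp": after the first operation, "uwtklndjruovh"; after the second, "uwtklndjruov".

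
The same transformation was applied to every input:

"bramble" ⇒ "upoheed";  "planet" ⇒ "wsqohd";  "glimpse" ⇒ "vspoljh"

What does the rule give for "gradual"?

The rule is to sort the characters into reverse alphabetical order, then shift every letter 3 places forward in the alphabet (wrapping around).
Doing the same to "gradual": "xuojgdd".

xuojgdd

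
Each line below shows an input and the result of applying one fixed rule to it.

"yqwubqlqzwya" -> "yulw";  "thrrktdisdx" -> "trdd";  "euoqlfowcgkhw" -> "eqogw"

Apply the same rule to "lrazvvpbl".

lzp

The transformation: keep one character in every 3, starting at position 1 (positions 1st, 4th, 7th, ...).
On "lrazvvpbl" that produces "lzp".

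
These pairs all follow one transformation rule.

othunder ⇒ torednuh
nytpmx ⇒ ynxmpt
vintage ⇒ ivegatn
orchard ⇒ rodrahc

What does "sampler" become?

asrelpm

The transformation: reverse the string, then move the last 2 characters to the front (rotate right by 2).
For "sampler", step one produces "relpmas"; step two turns that into "asrelpm".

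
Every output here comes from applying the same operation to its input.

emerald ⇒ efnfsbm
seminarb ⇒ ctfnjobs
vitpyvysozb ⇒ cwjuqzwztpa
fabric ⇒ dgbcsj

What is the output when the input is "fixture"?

fgjyuvs

In each case the input is transformed by: shift every letter 1 place forward in the alphabet (wrapping around), then move the last character to the front.
So "fixture" becomes "fgjyuvs".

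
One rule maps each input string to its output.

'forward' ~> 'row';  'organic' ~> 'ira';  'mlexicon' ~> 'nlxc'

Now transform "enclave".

The pattern: keep every other character starting from the second (positions 2nd, 4th, 6th, ...), then move the last character to the front.
On "enclave": the first step gives "nlv", and the second then gives "vnl".

vnl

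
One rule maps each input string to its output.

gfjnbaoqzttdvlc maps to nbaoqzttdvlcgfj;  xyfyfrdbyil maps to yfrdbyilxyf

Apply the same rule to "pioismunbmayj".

ismunbmayjpio

Each output is the input with this applied: move the first 3 characters to the end (rotate left by 3).
Applying that to "pioismunbmayj" gives "ismunbmayjpio".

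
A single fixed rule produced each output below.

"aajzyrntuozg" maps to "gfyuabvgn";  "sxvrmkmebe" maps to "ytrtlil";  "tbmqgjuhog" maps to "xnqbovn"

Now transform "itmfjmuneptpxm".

mqtbulwawet

Rule — delete the first 3 characters, then shift every letter 7 places forward in the alphabet (wrapping around).
Starting from "itmfjmuneptpxm": after the first operation, "fjmuneptpxm"; after the second, "mqtbulwawet".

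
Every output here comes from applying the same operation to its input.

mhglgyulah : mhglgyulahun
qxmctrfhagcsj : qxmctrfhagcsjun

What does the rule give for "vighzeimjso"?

vighzeimjsoun

Looking at the pairs, the operation is to append "un".
"vighzeimjso" → "vighzeimjsoun".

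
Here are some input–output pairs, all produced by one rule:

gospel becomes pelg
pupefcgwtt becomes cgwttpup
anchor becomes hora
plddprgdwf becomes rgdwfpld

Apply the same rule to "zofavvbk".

vvbkzo

The rule is to swap the front and back halves of the string, then delete the last 2 characters.
For "zofavvbk" the result is "vvbkzo".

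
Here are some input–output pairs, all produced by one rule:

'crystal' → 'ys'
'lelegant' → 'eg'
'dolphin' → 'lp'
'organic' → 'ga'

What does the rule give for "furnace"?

Rule — delete the last 3 characters, then keep only the last 2 characters.
Working it through for "furnace": intermediate "furn", final "rn".

rn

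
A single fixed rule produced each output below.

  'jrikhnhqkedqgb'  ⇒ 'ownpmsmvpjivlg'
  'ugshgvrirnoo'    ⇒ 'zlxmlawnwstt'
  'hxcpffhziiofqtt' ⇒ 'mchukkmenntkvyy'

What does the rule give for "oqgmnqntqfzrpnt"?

tvlrsvsyvkewusy

Rule — shift every letter 5 places forward in the alphabet (wrapping around).
For "oqgmnqntqfzrpnt" the result is "tvlrsvsyvkewusy".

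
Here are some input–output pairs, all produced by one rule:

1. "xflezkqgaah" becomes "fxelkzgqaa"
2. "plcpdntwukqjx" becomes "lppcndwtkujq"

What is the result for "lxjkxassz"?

Rule — swap each adjacent pair of characters (1↔2, 3↔4, ...), then delete the last character.
"lxjkxassz" → "xlkjaxssz" → "xlkjaxss".
(Check on "xflezkqgaah": → "fxelkzgqaah" → "fxelkzgqaa" ✓)

xlkjaxss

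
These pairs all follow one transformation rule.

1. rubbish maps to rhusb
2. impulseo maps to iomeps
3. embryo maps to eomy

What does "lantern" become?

lnarn

The transformation: take characters alternately from the front and the back (1st, last, 2nd, 2nd-last, ...), then delete the last 2 characters.
Applying both steps to "lantern": "lnarnet", then "lnarn".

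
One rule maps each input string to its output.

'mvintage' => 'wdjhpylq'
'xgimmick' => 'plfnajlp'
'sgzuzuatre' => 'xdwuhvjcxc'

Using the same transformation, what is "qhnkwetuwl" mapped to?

In each case the input is transformed by: shift every letter 3 places forward in the alphabet (wrapping around), then swap the front and back halves of the string.
On "qhnkwetuwl": the first step gives "tkqnzhwxzo", and the second then gives "hwxzotkqnz".

hwxzotkqnz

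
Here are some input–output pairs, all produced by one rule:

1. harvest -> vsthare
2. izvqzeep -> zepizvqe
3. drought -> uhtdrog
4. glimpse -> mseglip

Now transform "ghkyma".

kmaghy

Rule — move the last 3 characters to the front (rotate right by 3), then swap the first and last characters.
On "ghkyma" that produces "kmaghy".
(Check on "harvest": → "estharv" → "vsthare" ✓)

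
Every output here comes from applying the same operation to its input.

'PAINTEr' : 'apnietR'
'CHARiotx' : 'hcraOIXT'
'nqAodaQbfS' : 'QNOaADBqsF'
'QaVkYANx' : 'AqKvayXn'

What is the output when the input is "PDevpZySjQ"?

The transformation: swap each adjacent pair of characters (1↔2, 3↔4, ...), then flip the case of every letter.
Applying that to "PDevpZySjQ" gives "dpVEzPsYqJ".

dpVEzPsYqJ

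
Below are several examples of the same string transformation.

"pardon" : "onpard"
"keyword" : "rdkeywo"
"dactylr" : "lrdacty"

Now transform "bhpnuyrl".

In each case the input is transformed by: move the last 2 characters to the front (rotate right by 2).
On "bhpnuyrl" that produces "rlbhpnuy".

rlbhpnuy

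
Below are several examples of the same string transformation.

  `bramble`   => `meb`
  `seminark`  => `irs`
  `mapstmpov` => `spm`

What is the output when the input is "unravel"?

alu

Looking at the pairs, the operation is to keep one character in every 3, starting at position 1 (positions 1st, 4th, 7th, ...), then move the first character to the end.
Working it through for "unravel": intermediate "ual", final "alu".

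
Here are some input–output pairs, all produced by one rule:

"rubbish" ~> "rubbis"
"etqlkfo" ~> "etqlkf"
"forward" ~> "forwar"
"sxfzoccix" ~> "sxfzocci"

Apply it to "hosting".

hostin

The pattern: delete the last character.
So "hosting" becomes "hostin".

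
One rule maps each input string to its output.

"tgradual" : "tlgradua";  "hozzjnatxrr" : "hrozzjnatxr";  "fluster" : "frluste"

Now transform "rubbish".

rhubbis

What's happening: swap the first and last characters, then move the last character to the front.
"rubbish" → "rhubbis".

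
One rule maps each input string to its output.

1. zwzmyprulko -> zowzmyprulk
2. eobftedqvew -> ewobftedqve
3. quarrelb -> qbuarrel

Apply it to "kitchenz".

kzitchen

The rule is to swap the first and last characters, then move the last character to the front.
"kitchenz" → "zitchenk" → "kzitchen".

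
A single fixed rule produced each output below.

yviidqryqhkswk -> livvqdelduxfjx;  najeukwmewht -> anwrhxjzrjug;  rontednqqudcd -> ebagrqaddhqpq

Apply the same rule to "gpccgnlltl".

tcpptayygy

What's happening: shift every letter 13 places forward in the alphabet (wrapping around) — i.e. ROT13.
So "gpccgnlltl" becomes "tcpptayygy".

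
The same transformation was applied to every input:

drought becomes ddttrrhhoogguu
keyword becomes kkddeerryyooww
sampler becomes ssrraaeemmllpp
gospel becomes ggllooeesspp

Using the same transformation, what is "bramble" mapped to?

bbeerrllaabbmm

The transformation: take characters alternately from the front and the back (1st, last, 2nd, 2nd-last, ...), then double every character.
Applying both steps to "bramble": "berlabm", then "bbeerrllaabbmm".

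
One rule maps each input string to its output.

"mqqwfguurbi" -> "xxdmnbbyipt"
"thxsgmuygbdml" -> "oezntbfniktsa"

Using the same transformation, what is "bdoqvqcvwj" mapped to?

What's happening: move the first character to the end, then shift every letter 7 places forward in the alphabet (wrapping around).
Doing the same to "bdoqvqcvwj": "kvxcxjcdqi".

kvxcxjcdqi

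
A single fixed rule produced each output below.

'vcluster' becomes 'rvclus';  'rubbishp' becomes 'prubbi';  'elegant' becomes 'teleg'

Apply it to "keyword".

What's happening: move the last character to the front, then delete the last 2 characters.
"keyword" → "dkeyw".

dkeyw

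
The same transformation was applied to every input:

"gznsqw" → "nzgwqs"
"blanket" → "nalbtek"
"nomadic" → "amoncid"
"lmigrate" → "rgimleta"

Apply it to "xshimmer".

mihsxrem

What's happening: move the last 3 characters to the front (rotate right by 3), then reverse the string.
Starting from "xshimmer": after the first operation, "merxshim"; after the second, "mihsxrem".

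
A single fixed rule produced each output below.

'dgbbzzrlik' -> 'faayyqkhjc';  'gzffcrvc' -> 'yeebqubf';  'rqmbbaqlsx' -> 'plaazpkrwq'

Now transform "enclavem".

mbkzudld

The rule is to shift every letter 1 place backward in the alphabet (wrapping around), then move the first character to the end.
On "enclavem": the first step gives "dmbkzudl", and the second then gives "mbkzudld".
(Check on "gzffcrvc": → "fyeebqub" → "yeebqubf" ✓)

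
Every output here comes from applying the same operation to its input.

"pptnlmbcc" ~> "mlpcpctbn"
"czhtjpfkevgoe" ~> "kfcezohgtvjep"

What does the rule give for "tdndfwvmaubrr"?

mvtrdrnbdufaw

The rule is to take characters alternately from the front and the back (1st, last, 2nd, 2nd-last, ...), then move the last 2 characters to the front (rotate right by 2).
Applying both steps to "tdndfwvmaubrr": "trdrnbdufawmv", then "mvtrdrnbdufaw".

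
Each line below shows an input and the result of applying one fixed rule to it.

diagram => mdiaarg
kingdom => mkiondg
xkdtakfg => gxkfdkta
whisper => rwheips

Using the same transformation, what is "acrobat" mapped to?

What's happening: swap the first and last characters, then take characters alternately from the front and the back (1st, last, 2nd, 2nd-last, ...).
On "acrobat": the first step gives "tcrobaa", and the second then gives "tacarbo".

tacarbo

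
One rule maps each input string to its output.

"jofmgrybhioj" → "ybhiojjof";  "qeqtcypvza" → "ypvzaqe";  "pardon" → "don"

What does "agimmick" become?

micka

The transformation: swap the front and back halves of the string, then delete the last 3 characters.
For "agimmick" the result is "micka".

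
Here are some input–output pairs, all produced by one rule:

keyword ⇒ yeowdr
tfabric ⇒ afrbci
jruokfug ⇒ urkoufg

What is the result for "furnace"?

In each case the input is transformed by: delete the first character, then swap each adjacent pair of characters (1↔2, 3↔4, ...).
"furnace" → "ruanec".

ruanec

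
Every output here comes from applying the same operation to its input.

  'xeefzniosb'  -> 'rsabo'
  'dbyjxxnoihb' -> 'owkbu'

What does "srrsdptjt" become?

efcw

Rule — shift every letter 13 places forward in the alphabet (wrapping around) — i.e. ROT13, then keep every other character starting from the second (positions 2nd, 4th, 6th, ...).
Working it through for "srrsdptjt": intermediate "feefqcgwg", final "efcw".
(Check on "dbyjxxnoihb": → "qolwkkabvuo" → "owkbu" ✓)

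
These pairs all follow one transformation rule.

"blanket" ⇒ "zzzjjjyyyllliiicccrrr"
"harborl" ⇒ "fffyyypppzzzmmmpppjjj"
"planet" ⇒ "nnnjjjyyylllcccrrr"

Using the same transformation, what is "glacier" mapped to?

The transformation: repeat every character 3 times, then shift every letter 2 places backward in the alphabet (wrapping around).
On "glacier": the first step gives "ggglllaaaccciiieeerrr", and the second then gives "eeejjjyyyaaagggcccppp".

eeejjjyyyaaagggcccppp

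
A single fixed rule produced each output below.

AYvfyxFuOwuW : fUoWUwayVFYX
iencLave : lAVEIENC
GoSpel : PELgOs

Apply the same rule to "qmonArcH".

The transformation: swap the front and back halves of the string, then flip the case of every letter.
Doing the same to "qmonArcH": "aRChQMON".

aRChQMON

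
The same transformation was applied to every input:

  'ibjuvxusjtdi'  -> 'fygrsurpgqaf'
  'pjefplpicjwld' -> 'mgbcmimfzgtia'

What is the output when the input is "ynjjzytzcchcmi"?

Each output is the input with this applied: shift every letter 3 places backward in the alphabet (wrapping around).
"ynjjzytzcchcmi" → "vkggwvqwzzezjf".

vkggwvqwzzezjf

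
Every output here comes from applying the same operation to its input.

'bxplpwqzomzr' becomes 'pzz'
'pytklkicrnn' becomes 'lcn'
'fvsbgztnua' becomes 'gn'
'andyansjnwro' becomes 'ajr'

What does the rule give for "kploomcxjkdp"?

oxd

In each case the input is transformed by: delete the first 3 characters, then keep one character in every 3, starting at position 2 (positions 2nd, 5th, 8th, ...).
"kploomcxjkdp" → "oomcxjkdp" → "oxd".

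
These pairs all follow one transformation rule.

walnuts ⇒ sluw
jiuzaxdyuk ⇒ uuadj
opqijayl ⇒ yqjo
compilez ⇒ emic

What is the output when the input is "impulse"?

epli

What's happening: keep every other character starting from the first (positions 1st, 3rd, 5th, ...), then swap the first and last characters.
"impulse" → "iple" → "epli".
(Check on "jiuzaxdyuk": → "juadu" → "uuadj" ✓)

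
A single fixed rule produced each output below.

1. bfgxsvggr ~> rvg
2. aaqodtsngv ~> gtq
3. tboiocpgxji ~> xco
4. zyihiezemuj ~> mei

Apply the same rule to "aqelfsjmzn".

The transformation: keep one character in every 3, starting at position 3 (positions 3rd, 6th, 9th, ...), then reverse the string.
"aqelfsjmzn" → "zse".

zse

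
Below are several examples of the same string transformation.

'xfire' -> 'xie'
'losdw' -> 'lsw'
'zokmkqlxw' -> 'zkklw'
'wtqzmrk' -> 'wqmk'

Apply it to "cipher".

The pattern: keep every other character starting from the first (positions 1st, 3rd, 5th, ...).
So "cipher" becomes "cpe".

cpe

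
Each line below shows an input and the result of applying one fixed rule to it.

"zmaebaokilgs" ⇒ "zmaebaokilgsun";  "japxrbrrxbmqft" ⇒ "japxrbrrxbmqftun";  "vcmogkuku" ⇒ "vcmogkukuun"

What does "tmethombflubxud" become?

tmethombflubxudun

Looking at the pairs, the operation is to append "un".
On "tmethombflubxud" that produces "tmethombflubxudun".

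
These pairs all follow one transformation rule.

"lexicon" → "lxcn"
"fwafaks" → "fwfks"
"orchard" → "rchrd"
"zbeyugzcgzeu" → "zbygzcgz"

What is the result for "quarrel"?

qrrl

Each output is the input with this applied: remove every vowel.
So "quarrel" becomes "qrrl".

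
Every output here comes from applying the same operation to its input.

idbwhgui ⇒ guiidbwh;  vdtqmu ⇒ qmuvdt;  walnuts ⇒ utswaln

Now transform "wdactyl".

tylwdac

The transformation: move the last 3 characters to the front (rotate right by 3).
For "wdactyl" the result is "tylwdac".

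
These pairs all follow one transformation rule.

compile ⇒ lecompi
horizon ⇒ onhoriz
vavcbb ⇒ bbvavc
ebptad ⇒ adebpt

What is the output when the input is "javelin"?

injavel

The rule is to move the last 2 characters to the front (rotate right by 2).
For "javelin" the result is "injavel".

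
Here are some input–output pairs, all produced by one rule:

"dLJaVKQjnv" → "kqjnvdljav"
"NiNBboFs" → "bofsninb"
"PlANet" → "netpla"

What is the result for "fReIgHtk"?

The pattern: swap the front and back halves of the string, then convert every letter to lowercase.
For "fReIgHtk", step one produces "gHtkfReI"; step two turns that into "ghtkfrei".

ghtkfrei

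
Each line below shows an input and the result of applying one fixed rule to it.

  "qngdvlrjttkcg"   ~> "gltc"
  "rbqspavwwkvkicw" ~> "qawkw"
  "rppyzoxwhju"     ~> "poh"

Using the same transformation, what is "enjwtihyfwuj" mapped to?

The transformation: keep one character in every 3, starting at position 3 (positions 3rd, 6th, 9th, ...).
Doing the same to "enjwtihyfwuj": "jifj".

jifj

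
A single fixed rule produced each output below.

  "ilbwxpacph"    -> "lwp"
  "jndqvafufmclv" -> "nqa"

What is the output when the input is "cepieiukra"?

eii

Rule — keep every other character starting from the second (positions 2nd, 4th, 6th, ...), then keep only the first 3 characters.
Working it through for "cepieiukra": intermediate "eiika", final "eii".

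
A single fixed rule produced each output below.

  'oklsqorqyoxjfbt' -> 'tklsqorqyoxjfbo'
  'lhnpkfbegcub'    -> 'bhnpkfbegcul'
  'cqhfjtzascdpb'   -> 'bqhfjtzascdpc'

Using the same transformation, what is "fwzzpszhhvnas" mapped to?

The pattern: swap the first and last characters.
On "fwzzpszhhvnas" that produces "swzzpszhhvnaf".

swzzpszhhvnaf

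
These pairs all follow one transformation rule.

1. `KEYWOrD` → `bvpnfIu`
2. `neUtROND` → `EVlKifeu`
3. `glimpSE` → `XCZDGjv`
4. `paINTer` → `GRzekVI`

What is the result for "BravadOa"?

sIRMRUfR

Rule — shift every letter 9 places backward in the alphabet (wrapping around), then flip the case of every letter.
So "BravadOa" becomes "sIRMRUfR".
(Check on "neUtROND": → "evLkIFEU" → "EVlKifeu" ✓)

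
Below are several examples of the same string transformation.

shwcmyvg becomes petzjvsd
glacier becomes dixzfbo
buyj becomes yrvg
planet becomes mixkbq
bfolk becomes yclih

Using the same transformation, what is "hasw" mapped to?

expt

The transformation: shift every letter 3 places backward in the alphabet (wrapping around).
For "hasw" the result is "expt".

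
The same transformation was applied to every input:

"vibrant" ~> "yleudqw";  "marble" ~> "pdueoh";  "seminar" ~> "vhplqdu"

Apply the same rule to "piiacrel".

The rule is to shift every letter 3 places forward in the alphabet (wrapping around).
Doing the same to "piiacrel": "slldfuho".

slldfuho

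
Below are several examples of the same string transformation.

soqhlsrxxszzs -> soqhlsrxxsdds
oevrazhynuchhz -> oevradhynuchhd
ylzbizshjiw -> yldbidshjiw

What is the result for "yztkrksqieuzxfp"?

What's happening: replace every "z" with "d".
Applying that to "yztkrksqieuzxfp" gives "ydtkrksqieudxfp".

ydtkrksqieudxfp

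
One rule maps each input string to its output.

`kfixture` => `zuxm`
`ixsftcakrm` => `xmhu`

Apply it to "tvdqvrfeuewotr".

The transformation: shift every letter 11 places backward in the alphabet (wrapping around), then keep only the first 4 characters.
For "tvdqvrfeuewotr", step one produces "iksfkgutjtldig"; step two turns that into "iksf".

iksf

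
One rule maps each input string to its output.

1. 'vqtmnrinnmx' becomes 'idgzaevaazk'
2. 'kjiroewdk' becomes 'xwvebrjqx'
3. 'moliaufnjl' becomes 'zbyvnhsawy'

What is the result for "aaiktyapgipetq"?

The transformation: shift every letter 13 places forward in the alphabet (wrapping around) — i.e. ROT13.
Doing the same to "aaiktyapgipetq": "nnvxglnctvcrgd".

nnvxglnctvcrgd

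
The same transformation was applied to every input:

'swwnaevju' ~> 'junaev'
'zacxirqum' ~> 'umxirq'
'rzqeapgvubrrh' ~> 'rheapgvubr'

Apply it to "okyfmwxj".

xjfmw

What's happening: delete the first 3 characters, then move the last 2 characters to the front (rotate right by 2).
For "okyfmwxj" the result is "xjfmw".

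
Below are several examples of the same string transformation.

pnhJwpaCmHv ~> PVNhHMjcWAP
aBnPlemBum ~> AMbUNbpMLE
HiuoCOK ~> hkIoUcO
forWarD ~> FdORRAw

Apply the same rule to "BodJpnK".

bkONDPj

What's happening: take characters alternately from the front and the back (1st, last, 2nd, 2nd-last, ...), then flip the case of every letter.
For "BodJpnK", step one produces "BKondpJ"; step two turns that into "bkONDPj".
(Check on "HiuoCOK": → "HKiOuCo" → "hkIoUcO" ✓)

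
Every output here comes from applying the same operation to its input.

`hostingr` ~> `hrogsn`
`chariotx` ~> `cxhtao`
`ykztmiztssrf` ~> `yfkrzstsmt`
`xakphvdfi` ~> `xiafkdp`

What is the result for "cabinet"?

ctaeb

Each output is the input with this applied: take characters alternately from the front and the back (1st, last, 2nd, 2nd-last, ...), then delete the last 2 characters.
On "cabinet": the first step gives "ctaebni", and the second then gives "ctaeb".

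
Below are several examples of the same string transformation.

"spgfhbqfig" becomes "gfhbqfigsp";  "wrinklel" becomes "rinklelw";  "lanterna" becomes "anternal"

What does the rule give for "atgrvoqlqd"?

grvoqlqdat

What's happening: move the last 3 characters to the front (rotate right by 3), then swap the front and back halves of the string.
"atgrvoqlqd" → "grvoqlqdat".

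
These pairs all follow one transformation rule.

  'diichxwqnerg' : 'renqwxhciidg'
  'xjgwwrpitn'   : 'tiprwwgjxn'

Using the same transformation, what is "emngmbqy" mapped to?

Each output is the input with this applied: move the last character to the front, then reverse the string.
For "emngmbqy", step one produces "yemngmbq"; step two turns that into "qbmgnmey".
(Check on "diichxwqnerg": → "gdiichxwqner" → "renqwxhciidg" ✓)

qbmgnmey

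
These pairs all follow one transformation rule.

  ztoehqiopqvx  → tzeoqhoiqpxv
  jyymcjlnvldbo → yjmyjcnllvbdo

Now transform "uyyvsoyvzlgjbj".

yuvyosvylzjgjb

Looking at the pairs, the operation is to swap each adjacent pair of characters (1↔2, 3↔4, ...).
Applying that to "uyyvsoyvzlgjbj" gives "yuvyosvylzjgjb".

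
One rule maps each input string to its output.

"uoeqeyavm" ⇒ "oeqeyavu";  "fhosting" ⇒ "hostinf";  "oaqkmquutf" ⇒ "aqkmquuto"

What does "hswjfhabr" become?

swjfhabh

In each case the input is transformed by: swap the first and last characters, then delete the first character.
For "hswjfhabr" the result is "swjfhabh".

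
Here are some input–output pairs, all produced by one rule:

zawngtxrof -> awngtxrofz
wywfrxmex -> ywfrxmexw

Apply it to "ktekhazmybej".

Each output is the input with this applied: move the first character to the end.
On "ktekhazmybej" that produces "tekhazmybejk".

tekhazmybejk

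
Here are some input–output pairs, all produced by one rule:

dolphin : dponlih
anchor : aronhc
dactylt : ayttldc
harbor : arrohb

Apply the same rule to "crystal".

Each output is the input with this applied: sort the characters into reverse alphabetical order, then move the last character to the front.
For "crystal", step one produces "ytsrlca"; step two turns that into "aytsrlc".
(Check on "dolphin": → "ponlihd" → "dponlih" ✓)

aytsrlc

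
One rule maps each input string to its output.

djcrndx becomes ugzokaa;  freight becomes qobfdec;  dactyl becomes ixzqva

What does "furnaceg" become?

drokxzbc

The transformation: swap the first and last characters, then shift every letter 3 places backward in the alphabet (wrapping around).
Starting from "furnaceg": after the first operation, "gurnacef"; after the second, "drokxzbc".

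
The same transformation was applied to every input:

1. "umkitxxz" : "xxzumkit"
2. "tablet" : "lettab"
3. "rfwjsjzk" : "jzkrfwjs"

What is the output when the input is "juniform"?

ormjunif

Rule — move the last 3 characters to the front (rotate right by 3).
"juniform" → "ormjunif".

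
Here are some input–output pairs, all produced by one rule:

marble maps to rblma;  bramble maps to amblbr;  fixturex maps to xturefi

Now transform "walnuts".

lnutwa

The pattern: delete the last character, then move the first 2 characters to the end (rotate left by 2).
"walnuts" → "walnut" → "lnutwa".
(Check on "bramble": → "brambl" → "amblbr" ✓)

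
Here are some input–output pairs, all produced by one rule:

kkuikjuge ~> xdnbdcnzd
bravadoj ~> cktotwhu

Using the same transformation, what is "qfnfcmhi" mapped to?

bygyvfaj

What's happening: shift every letter 7 places backward in the alphabet (wrapping around), then swap the first and last characters.
"qfnfcmhi" → "jygyvfab" → "bygyvfaj".
(Check on "bravadoj": → "uktotwhc" → "cktotwhu" ✓)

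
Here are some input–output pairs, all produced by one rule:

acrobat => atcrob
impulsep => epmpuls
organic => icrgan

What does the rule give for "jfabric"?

Rule — delete the first character, then move the last 2 characters to the front (rotate right by 2).
"jfabric" → "fabric" → "icfabr".

icfabr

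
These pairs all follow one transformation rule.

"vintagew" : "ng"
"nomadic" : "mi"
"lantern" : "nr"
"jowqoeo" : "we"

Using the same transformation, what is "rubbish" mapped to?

bs

In each case the input is transformed by: keep one character in every 3, starting at position 3 (positions 3rd, 6th, 9th, ...).
On "rubbish" that produces "bs".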